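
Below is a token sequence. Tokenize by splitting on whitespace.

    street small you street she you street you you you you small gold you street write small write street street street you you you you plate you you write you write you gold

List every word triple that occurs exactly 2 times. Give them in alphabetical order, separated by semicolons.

Trigram counts meeting the condition (exactly 2 times):
  street you you: 2
  you write you: 2

street you you; you write you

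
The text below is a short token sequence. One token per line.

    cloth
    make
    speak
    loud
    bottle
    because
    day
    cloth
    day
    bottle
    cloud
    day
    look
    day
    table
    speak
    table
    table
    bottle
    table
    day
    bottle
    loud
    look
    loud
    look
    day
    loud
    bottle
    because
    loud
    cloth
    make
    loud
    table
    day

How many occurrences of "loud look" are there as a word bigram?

Scanning the 35 overlapping bigram windows for "loud look":
  position 23–24: loud look
  position 25–26: loud look

2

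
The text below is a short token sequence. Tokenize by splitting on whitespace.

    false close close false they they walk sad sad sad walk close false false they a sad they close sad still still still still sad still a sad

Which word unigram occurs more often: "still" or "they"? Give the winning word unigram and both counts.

"still": 5 occurrences
"they": 4 occurrences

"still" (5 vs 4)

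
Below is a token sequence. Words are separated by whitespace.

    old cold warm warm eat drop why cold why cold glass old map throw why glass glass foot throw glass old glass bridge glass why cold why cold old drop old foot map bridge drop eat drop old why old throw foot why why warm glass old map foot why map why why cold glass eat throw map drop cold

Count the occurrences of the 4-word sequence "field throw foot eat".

Scanning the 57 overlapping 4-gram windows for "field throw foot eat":
  (none found)

0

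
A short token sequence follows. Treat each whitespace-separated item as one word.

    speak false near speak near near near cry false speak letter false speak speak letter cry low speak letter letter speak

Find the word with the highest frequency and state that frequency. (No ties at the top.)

"speak", 7 times

Unigram frequencies (highest first):
  speak: 7
  near: 4
  letter: 4
  false: 3
  cry: 2
  low: 1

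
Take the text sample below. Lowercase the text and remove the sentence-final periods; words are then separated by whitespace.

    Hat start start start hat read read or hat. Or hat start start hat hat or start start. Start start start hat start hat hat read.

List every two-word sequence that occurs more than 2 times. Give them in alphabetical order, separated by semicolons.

hat start; start hat; start start

Bigram counts meeting the condition (more than 2 times):
  hat start: 3
  start hat: 4
  start start: 7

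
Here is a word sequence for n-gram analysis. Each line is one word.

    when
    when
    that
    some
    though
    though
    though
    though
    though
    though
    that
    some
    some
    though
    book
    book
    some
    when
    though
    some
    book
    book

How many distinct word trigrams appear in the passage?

17

22 tokens → 20 trigram windows in total.
Repeated trigrams (each contributes count−1 duplicates):
  though though though: 4
3 duplicate windows → 20 − 3 = 17 distinct.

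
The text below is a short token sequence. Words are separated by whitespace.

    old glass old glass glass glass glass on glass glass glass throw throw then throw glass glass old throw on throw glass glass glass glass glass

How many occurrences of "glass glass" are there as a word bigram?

Scanning the 25 overlapping bigram windows for "glass glass":
  position 4–5: glass glass
  position 5–6: glass glass
  position 6–7: glass glass
  position 9–10: glass glass
  position 10–11: glass glass
  position 16–17: glass glass
  position 22–23: glass glass
  position 23–24: glass glass
  position 24–25: glass glass
  position 25–26: glass glass

10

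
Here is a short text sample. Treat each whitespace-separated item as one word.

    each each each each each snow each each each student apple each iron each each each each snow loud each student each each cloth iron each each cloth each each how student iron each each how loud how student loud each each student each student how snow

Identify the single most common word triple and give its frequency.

Trigram frequencies (highest first):
  each each each: 6
  iron each each: 3
  each each snow: 2
  each each student: 2
  each student each: 2
  each each cloth: 2
  … (27 more, each ≤ 2)

"each each each", 6 times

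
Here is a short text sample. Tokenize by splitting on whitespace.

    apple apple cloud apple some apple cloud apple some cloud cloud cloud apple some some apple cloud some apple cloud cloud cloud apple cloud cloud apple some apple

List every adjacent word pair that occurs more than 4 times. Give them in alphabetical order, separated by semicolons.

Bigram counts meeting the condition (more than 4 times):
  apple cloud: 5
  cloud apple: 5
  cloud cloud: 5

apple cloud; cloud apple; cloud cloud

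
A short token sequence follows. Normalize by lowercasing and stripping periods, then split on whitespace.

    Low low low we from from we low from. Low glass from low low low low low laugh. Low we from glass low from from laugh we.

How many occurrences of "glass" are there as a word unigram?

2

Scanning the 27 tokens for "glass":
  position 11: glass
  position 22: glass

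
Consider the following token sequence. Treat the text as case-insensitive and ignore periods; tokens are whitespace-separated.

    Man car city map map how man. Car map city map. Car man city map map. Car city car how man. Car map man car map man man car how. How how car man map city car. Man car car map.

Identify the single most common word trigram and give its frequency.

Trigram frequencies (highest first):
  man car map: 3
  city map map: 2
  how man car: 2
  car map man: 2
  man car city: 1
  car city map: 1
  … (28 more, each ≤ 1)

"man car map", 3 times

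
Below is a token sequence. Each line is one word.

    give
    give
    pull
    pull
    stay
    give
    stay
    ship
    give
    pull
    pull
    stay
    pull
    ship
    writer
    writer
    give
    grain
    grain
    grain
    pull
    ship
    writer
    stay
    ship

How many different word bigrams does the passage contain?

25 tokens → 24 bigram windows in total.
Repeated bigrams (each contributes count−1 duplicates):
  give pull: 2
  grain grain: 2
  pull pull: 2
  pull ship: 2
  pull stay: 2
  ship writer: 2
  stay ship: 2
7 duplicate windows → 24 − 7 = 17 distinct.

17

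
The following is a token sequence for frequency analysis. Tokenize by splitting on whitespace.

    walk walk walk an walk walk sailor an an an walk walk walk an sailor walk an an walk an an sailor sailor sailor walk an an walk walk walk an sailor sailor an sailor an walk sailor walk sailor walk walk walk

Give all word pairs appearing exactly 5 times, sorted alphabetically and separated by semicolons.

an an; an walk

Bigram counts meeting the condition (exactly 5 times):
  an an: 5
  an walk: 5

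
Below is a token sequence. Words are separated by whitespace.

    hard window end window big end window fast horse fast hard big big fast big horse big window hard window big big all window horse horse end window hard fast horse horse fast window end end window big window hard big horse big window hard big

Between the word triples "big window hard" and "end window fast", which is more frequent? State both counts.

"big window hard": 3 occurrences
"end window fast": 1 occurrence

"big window hard" (3 vs 1)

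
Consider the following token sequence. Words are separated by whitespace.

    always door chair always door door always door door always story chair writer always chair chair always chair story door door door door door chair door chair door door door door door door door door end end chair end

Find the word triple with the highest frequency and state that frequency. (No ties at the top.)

Trigram frequencies (highest first):
  door door door: 9
  always door door: 2
  door door always: 2
  door chair door: 2
  always door chair: 1
  door chair always: 1
  … (20 more, each ≤ 1)

"door door door", 9 times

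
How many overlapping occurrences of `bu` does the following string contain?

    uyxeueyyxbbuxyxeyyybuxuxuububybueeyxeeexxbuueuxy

Sliding a length-2 window over the 48 characters (47 positions):
  position 11–12: bu
  position 20–21: bu
  position 27–28: bu
  position 31–32: bu
  position 42–43: bu

5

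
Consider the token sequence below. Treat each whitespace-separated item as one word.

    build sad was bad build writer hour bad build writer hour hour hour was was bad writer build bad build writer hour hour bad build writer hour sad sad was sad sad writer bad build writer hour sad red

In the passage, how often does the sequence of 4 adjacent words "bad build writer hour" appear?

5

Scanning the 36 overlapping 4-gram windows for "bad build writer hour":
  position 4–7: bad build writer hour
  position 8–11: bad build writer hour
  position 19–22: bad build writer hour
  position 24–27: bad build writer hour
  position 34–37: bad build writer hour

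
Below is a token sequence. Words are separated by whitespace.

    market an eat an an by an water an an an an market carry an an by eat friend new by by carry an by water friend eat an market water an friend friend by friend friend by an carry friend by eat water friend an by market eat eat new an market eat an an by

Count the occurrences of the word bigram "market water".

Scanning the 56 overlapping bigram windows for "market water":
  position 30–31: market water

1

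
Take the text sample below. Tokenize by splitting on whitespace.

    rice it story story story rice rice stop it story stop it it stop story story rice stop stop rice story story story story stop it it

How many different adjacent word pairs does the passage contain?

14

27 tokens → 26 bigram windows in total.
Repeated bigrams (each contributes count−1 duplicates):
  story story: 6
  stop it: 3
  it it: 2
  it story: 2
  rice stop: 2
  story rice: 2
  story stop: 2
12 duplicate windows → 26 − 12 = 14 distinct.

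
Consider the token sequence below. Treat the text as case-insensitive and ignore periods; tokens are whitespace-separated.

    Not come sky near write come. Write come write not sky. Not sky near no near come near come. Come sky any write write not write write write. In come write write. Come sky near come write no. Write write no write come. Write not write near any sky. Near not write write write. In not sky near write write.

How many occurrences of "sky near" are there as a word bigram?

5

Scanning the 59 overlapping bigram windows for "sky near":
  position 3–4: sky near
  position 13–14: sky near
  position 34–35: sky near
  position 49–50: sky near
  position 57–58: sky near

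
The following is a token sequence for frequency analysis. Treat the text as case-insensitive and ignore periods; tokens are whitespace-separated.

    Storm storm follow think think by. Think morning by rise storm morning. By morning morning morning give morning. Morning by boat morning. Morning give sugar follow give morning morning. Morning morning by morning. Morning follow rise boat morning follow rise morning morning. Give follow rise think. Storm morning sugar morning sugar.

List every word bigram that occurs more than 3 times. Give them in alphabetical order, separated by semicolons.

Bigram counts meeting the condition (more than 3 times):
  morning by: 4
  morning morning: 9

morning by; morning morning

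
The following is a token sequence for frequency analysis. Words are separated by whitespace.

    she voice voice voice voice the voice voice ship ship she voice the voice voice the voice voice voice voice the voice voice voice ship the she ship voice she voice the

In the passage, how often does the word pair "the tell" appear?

0

Scanning the 31 overlapping bigram windows for "the tell":
  (none found)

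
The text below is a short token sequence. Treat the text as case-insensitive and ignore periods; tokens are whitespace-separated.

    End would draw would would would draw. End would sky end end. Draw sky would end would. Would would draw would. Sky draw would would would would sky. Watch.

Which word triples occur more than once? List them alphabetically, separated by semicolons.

draw would would; would draw would; would would draw; would would would

Trigram counts meeting the condition (more than once):
  draw would would: 2
  would draw would: 2
  would would draw: 2
  would would would: 4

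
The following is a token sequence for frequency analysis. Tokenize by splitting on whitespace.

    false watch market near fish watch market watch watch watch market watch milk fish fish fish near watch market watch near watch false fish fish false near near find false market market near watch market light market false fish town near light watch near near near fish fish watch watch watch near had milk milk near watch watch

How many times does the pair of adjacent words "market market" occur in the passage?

Scanning the 57 overlapping bigram windows for "market market":
  position 31–32: market market

1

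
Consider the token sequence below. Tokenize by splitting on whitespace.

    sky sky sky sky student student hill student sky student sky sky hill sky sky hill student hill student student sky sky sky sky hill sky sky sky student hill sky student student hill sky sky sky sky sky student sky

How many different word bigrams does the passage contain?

41 tokens → 40 bigram windows in total.
Repeated bigrams (each contributes count−1 duplicates):
  sky sky: 14
  sky student: 5
  hill sky: 4
  student hill: 4
  student sky: 4
  hill student: 3
  sky hill: 3
  student student: 3
32 duplicate windows → 40 − 32 = 8 distinct.

8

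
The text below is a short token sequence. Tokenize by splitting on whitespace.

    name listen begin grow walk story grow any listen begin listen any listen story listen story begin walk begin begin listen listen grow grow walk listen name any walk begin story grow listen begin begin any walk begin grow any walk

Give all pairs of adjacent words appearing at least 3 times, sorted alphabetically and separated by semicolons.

Bigram counts meeting the condition (at least 3 times):
  any walk: 3
  listen begin: 3
  walk begin: 3

any walk; listen begin; walk begin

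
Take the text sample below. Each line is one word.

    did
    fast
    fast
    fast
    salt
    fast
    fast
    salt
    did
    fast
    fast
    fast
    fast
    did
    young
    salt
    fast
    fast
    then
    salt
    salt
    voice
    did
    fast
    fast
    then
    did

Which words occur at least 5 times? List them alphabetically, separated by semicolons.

did; fast; salt

Unigram counts meeting the condition (at least 5 times):
  did: 5
  fast: 13
  salt: 5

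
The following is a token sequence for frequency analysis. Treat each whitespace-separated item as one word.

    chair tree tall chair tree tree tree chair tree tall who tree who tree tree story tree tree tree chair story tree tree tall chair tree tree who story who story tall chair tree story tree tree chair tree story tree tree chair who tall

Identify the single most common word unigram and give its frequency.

"tree", 21 times

Unigram frequencies (highest first):
  tree: 21
  chair: 8
  story: 6
  tall: 5
  who: 5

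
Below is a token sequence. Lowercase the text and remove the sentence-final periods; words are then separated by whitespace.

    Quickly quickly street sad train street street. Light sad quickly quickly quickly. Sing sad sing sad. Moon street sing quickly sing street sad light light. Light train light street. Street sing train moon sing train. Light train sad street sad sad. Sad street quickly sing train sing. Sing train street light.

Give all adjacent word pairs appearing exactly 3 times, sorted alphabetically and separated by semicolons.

quickly quickly; quickly sing; street sad

Bigram counts meeting the condition (exactly 3 times):
  quickly quickly: 3
  quickly sing: 3
  street sad: 3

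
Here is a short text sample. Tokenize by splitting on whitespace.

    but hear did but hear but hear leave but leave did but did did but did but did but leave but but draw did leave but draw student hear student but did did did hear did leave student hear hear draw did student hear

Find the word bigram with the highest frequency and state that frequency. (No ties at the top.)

"did but", 5 times

Bigram frequencies (highest first):
  did but: 5
  but did: 4
  but hear: 3
  leave but: 3
  did did: 3
  student hear: 3
  … (17 more, each ≤ 2)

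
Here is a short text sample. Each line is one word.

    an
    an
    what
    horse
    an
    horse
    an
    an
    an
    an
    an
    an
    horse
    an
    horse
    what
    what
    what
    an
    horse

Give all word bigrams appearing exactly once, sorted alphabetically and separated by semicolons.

an what; horse what; what an; what horse

Bigram counts meeting the condition (exactly once):
  an what: 1
  horse what: 1
  what an: 1
  what horse: 1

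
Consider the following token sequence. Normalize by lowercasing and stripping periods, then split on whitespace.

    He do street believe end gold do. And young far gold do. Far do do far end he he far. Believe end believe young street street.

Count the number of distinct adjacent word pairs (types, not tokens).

22

26 tokens → 25 bigram windows in total.
Repeated bigrams (each contributes count−1 duplicates):
  believe end: 2
  do far: 2
  gold do: 2
3 duplicate windows → 25 − 3 = 22 distinct.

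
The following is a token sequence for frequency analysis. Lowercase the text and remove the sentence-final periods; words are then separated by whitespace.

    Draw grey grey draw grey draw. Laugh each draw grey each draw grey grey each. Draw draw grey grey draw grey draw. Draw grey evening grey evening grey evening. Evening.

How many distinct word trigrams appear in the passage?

30 tokens → 28 trigram windows in total.
Repeated trigrams (each contributes count−1 duplicates):
  draw grey grey: 3
  draw draw grey: 2
  draw grey draw: 2
  each draw grey: 2
  evening grey evening: 2
  grey draw grey: 2
  grey each draw: 2
  grey evening grey: 2
  … (1 more repeated)
10 duplicate windows → 28 − 10 = 18 distinct.

18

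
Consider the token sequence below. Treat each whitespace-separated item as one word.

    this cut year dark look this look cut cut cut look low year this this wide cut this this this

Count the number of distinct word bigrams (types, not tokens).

16

20 tokens → 19 bigram windows in total.
Repeated bigrams (each contributes count−1 duplicates):
  this this: 3
  cut cut: 2
3 duplicate windows → 19 − 3 = 16 distinct.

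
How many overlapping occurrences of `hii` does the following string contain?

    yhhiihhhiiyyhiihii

4

Sliding a length-3 window over the 18 characters (16 positions):
  position 3–5: hii
  position 8–10: hii
  position 13–15: hii
  position 16–18: hii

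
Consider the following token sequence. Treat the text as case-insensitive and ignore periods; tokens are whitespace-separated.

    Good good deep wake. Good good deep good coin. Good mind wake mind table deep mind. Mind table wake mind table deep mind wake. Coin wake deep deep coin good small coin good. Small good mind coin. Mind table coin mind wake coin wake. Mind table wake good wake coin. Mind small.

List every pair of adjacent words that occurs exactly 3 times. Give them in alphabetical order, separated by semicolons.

Bigram counts meeting the condition (exactly 3 times):
  coin good: 3
  coin mind: 3
  mind wake: 3
  wake coin: 3
  wake mind: 3

coin good; coin mind; mind wake; wake coin; wake mind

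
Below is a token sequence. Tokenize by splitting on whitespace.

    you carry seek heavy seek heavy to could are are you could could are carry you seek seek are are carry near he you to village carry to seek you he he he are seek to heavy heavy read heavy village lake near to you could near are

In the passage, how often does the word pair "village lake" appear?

1

Scanning the 47 overlapping bigram windows for "village lake":
  position 41–42: village lake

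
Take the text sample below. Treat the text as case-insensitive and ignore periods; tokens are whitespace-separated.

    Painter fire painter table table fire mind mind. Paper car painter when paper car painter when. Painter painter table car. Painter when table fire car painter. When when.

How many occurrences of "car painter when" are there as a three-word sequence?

4

Scanning the 26 overlapping trigram windows for "car painter when":
  position 10–12: car painter when
  position 14–16: car painter when
  position 20–22: car painter when
  position 25–27: car painter when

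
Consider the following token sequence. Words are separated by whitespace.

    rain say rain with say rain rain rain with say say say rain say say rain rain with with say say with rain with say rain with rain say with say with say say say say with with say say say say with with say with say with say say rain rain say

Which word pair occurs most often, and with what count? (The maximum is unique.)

Bigram frequencies (highest first):
  say say: 11
  with say: 10
  say with: 7
  say rain: 6
  rain with: 5
  rain say: 4
  … (3 more, each ≤ 4)

"say say", 11 times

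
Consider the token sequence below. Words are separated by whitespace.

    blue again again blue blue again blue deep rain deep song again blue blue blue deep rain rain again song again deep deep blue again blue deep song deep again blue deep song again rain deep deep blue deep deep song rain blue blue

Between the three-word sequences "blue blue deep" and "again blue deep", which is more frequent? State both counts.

"again blue deep" (3 vs 1)

"blue blue deep": 1 occurrence
"again blue deep": 3 occurrences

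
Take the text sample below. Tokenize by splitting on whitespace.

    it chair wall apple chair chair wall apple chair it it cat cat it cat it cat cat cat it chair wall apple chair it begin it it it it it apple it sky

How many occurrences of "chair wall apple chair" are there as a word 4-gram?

Scanning the 31 overlapping 4-gram windows for "chair wall apple chair":
  position 2–5: chair wall apple chair
  position 6–9: chair wall apple chair
  position 21–24: chair wall apple chair

3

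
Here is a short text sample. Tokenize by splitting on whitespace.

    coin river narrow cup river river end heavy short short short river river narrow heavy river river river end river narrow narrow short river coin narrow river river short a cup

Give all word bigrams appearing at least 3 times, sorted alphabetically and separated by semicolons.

Bigram counts meeting the condition (at least 3 times):
  river narrow: 3
  river river: 5

river narrow; river river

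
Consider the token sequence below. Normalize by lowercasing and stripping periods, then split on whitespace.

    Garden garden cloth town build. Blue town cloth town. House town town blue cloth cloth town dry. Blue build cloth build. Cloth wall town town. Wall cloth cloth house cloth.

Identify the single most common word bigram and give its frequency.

Bigram frequencies (highest first):
  cloth town: 3
  town town: 2
  cloth cloth: 2
  build cloth: 2
  garden garden: 1
  garden cloth: 1
  … (18 more, each ≤ 1)

"cloth town", 3 times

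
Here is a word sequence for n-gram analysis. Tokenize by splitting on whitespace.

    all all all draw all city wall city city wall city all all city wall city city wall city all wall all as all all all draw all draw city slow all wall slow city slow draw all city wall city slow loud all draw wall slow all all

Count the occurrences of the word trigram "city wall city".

Scanning the 47 overlapping trigram windows for "city wall city":
  position 6–8: city wall city
  position 9–11: city wall city
  position 14–16: city wall city
  position 17–19: city wall city
  position 39–41: city wall city

5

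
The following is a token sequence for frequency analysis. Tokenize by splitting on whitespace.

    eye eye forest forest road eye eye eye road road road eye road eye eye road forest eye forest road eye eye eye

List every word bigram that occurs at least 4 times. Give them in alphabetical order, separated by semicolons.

Bigram counts meeting the condition (at least 4 times):
  eye eye: 6
  road eye: 4

eye eye; road eye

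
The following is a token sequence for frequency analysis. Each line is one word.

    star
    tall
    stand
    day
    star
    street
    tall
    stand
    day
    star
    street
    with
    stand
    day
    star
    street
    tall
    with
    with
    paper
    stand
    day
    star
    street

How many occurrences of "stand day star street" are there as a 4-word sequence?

4

Scanning the 21 overlapping 4-gram windows for "stand day star street":
  position 3–6: stand day star street
  position 8–11: stand day star street
  position 13–16: stand day star street
  position 21–24: stand day star street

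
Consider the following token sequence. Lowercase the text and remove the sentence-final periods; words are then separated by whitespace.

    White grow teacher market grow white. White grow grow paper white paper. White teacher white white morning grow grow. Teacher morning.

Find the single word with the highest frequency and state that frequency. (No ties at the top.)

Unigram frequencies (highest first):
  white: 7
  grow: 6
  teacher: 3
  paper: 2
  morning: 2
  market: 1

"white", 7 times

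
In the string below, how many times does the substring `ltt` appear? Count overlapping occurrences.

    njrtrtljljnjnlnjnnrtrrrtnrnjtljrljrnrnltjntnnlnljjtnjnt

0

Sliding a length-3 window over the 55 characters (53 positions):
  (no match at any position)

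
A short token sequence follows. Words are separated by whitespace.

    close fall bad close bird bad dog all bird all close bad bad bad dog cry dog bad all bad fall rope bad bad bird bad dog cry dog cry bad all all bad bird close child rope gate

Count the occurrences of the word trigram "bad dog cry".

Scanning the 37 overlapping trigram windows for "bad dog cry":
  position 14–16: bad dog cry
  position 26–28: bad dog cry

2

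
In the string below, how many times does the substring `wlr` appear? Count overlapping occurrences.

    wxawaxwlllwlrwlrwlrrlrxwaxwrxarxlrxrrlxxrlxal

3

Sliding a length-3 window over the 45 characters (43 positions):
  position 11–13: wlr
  position 14–16: wlr
  position 17–19: wlr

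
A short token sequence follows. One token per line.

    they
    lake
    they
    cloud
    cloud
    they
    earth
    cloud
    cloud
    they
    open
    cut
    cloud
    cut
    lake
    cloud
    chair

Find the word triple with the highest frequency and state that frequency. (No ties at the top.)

"cloud cloud they", 2 times

Trigram frequencies (highest first):
  cloud cloud they: 2
  they lake they: 1
  lake they cloud: 1
  they cloud cloud: 1
  cloud they earth: 1
  they earth cloud: 1
  … (8 more, each ≤ 1)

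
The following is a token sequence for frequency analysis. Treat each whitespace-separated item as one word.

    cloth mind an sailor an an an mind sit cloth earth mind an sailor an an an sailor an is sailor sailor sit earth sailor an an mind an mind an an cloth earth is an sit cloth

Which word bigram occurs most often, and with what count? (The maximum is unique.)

Bigram frequencies (highest first):
  an an: 6
  mind an: 4
  sailor an: 4
  an sailor: 3
  an mind: 3
  sit cloth: 2
  … (14 more, each ≤ 2)

"an an", 6 times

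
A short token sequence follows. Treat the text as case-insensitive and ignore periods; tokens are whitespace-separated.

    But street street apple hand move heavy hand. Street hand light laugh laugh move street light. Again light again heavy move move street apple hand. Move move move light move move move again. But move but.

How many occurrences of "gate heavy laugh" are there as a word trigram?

0

Scanning the 34 overlapping trigram windows for "gate heavy laugh":
  (none found)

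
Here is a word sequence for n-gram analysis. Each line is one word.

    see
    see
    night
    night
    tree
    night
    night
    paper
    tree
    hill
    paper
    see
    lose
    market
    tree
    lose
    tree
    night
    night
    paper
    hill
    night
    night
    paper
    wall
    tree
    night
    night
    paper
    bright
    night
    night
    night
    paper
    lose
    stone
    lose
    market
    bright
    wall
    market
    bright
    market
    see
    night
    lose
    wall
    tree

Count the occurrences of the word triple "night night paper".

Scanning the 46 overlapping trigram windows for "night night paper":
  position 6–8: night night paper
  position 18–20: night night paper
  position 22–24: night night paper
  position 27–29: night night paper
  position 32–34: night night paper

5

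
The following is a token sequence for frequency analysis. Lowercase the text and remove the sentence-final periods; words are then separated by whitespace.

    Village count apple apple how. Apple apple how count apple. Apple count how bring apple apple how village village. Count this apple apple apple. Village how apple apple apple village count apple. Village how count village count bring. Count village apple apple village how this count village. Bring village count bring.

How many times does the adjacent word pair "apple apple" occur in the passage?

Scanning the 50 overlapping bigram windows for "apple apple":
  position 3–4: apple apple
  position 6–7: apple apple
  position 10–11: apple apple
  position 15–16: apple apple
  position 22–23: apple apple
  position 23–24: apple apple
  position 27–28: apple apple
  position 28–29: apple apple
  position 41–42: apple apple

9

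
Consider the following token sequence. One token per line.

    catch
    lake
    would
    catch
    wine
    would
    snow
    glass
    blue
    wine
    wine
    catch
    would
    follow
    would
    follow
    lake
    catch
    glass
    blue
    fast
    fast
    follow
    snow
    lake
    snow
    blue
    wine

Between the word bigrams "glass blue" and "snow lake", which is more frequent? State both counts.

"glass blue" (2 vs 1)

"glass blue": 2 occurrences
"snow lake": 1 occurrence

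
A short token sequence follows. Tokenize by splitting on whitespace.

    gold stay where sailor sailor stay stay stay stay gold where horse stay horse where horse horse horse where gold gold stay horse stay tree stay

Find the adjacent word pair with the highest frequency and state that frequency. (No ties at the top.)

"stay stay", 3 times

Bigram frequencies (highest first):
  stay stay: 3
  gold stay: 2
  where horse: 2
  horse stay: 2
  stay horse: 2
  horse where: 2
  … (11 more, each ≤ 2)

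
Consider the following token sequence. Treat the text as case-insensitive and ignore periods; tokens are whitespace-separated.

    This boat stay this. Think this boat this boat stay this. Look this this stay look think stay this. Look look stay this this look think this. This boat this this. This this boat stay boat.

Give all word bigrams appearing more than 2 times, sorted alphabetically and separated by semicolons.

boat stay; stay this; this boat; this look; this this

Bigram counts meeting the condition (more than 2 times):
  boat stay: 3
  stay this: 4
  this boat: 5
  this look: 3
  this this: 6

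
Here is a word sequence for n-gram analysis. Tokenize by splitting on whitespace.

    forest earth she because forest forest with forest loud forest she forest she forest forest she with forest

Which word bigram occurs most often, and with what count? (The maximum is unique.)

"forest she", 3 times

Bigram frequencies (highest first):
  forest she: 3
  forest forest: 2
  with forest: 2
  she forest: 2
  forest earth: 1
  earth she: 1
  … (6 more, each ≤ 1)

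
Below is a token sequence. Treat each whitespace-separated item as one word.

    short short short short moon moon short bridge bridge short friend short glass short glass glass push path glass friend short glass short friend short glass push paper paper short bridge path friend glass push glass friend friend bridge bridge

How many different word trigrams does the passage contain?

33

40 tokens → 38 trigram windows in total.
Repeated trigrams (each contributes count−1 duplicates):
  friend short glass: 3
  short friend short: 2
  short glass short: 2
  short short short: 2
5 duplicate windows → 38 − 5 = 33 distinct.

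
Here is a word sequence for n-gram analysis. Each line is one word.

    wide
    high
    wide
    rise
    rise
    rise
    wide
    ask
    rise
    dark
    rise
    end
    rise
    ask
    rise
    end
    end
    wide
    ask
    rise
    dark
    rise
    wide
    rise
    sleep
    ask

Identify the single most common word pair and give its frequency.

"ask rise", 3 times

Bigram frequencies (highest first):
  ask rise: 3
  wide rise: 2
  rise rise: 2
  rise wide: 2
  wide ask: 2
  rise dark: 2
  … (10 more, each ≤ 2)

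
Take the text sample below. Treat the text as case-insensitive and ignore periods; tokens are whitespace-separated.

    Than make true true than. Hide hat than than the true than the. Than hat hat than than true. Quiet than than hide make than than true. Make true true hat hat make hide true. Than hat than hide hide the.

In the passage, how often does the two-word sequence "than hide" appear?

Scanning the 40 overlapping bigram windows for "than hide":
  position 5–6: than hide
  position 22–23: than hide
  position 38–39: than hide

3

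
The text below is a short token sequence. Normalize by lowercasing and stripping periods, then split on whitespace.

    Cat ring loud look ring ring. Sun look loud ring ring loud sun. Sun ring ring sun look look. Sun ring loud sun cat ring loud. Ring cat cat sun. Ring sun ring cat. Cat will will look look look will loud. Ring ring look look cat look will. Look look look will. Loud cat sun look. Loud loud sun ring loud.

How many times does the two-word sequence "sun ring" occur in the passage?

5

Scanning the 61 overlapping bigram windows for "sun ring":
  position 14–15: sun ring
  position 20–21: sun ring
  position 30–31: sun ring
  position 32–33: sun ring
  position 60–61: sun ring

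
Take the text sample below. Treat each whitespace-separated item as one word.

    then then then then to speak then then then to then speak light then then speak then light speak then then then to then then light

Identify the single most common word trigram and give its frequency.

"then then then", 4 times

Trigram frequencies (highest first):
  then then then: 4
  then then to: 3
  speak then then: 2
  then to then: 2
  then to speak: 1
  to speak then: 1
  … (11 more, each ≤ 1)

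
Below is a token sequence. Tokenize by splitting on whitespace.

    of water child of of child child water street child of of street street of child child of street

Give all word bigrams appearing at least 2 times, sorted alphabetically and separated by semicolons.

Bigram counts meeting the condition (at least 2 times):
  child child: 2
  child of: 3
  of child: 2
  of of: 2
  of street: 2

child child; child of; of child; of of; of street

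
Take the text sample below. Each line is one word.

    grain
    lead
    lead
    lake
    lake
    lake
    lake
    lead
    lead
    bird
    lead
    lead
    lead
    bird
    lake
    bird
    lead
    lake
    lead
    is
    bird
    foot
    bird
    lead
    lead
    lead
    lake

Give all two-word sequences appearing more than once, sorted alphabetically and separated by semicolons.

bird lead; lake lake; lake lead; lead bird; lead lake; lead lead

Bigram counts meeting the condition (more than once):
  bird lead: 3
  lake lake: 3
  lake lead: 2
  lead bird: 2
  lead lake: 3
  lead lead: 6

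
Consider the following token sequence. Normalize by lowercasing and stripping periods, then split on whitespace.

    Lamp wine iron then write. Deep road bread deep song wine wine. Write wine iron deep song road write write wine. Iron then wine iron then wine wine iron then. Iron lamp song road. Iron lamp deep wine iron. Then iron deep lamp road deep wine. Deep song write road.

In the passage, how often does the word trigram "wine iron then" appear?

Scanning the 48 overlapping trigram windows for "wine iron then":
  position 2–4: wine iron then
  position 21–23: wine iron then
  position 24–26: wine iron then
  position 28–30: wine iron then
  position 38–40: wine iron then

5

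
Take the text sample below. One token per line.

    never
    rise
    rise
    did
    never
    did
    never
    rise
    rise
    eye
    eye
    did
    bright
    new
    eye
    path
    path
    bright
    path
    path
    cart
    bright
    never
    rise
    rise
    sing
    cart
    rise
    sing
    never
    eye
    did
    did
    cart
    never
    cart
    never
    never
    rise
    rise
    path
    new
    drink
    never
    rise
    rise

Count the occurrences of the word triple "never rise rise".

5

Scanning the 44 overlapping trigram windows for "never rise rise":
  position 1–3: never rise rise
  position 7–9: never rise rise
  position 23–25: never rise rise
  position 38–40: never rise rise
  position 44–46: never rise rise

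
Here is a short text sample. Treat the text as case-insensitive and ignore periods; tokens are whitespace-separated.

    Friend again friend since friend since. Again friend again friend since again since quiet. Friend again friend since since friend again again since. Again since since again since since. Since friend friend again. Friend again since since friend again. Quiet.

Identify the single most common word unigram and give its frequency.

"since", 14 times

Unigram frequencies (highest first):
  since: 14
  friend: 12
  again: 12
  quiet: 2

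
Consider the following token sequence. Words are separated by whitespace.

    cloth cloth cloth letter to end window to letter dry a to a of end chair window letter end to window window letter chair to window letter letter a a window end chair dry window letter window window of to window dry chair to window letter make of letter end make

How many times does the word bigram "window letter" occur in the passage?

Scanning the 50 overlapping bigram windows for "window letter":
  position 17–18: window letter
  position 22–23: window letter
  position 26–27: window letter
  position 35–36: window letter
  position 45–46: window letter

5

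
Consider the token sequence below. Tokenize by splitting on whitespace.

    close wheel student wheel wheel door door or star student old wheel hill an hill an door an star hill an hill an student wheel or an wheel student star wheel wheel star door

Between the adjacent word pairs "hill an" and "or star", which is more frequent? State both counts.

"hill an": 4 occurrences
"or star": 1 occurrence

"hill an" (4 vs 1)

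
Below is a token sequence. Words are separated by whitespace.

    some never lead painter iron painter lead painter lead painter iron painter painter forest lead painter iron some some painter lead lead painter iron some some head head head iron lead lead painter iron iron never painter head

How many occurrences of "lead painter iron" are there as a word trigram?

5

Scanning the 36 overlapping trigram windows for "lead painter iron":
  position 3–5: lead painter iron
  position 9–11: lead painter iron
  position 15–17: lead painter iron
  position 22–24: lead painter iron
  position 32–34: lead painter iron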